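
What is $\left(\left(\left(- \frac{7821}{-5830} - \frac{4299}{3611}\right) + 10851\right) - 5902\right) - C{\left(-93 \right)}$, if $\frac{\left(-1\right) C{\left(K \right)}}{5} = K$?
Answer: $\frac{8581902671}{1913830} \approx 4484.1$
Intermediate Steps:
$C{\left(K \right)} = - 5 K$
$\left(\left(\left(- \frac{7821}{-5830} - \frac{4299}{3611}\right) + 10851\right) - 5902\right) - C{\left(-93 \right)} = \left(\left(\left(- \frac{7821}{-5830} - \frac{4299}{3611}\right) + 10851\right) - 5902\right) - \left(-5\right) \left(-93\right) = \left(\left(\left(\left(-7821\right) \left(- \frac{1}{5830}\right) - \frac{4299}{3611}\right) + 10851\right) - 5902\right) - 465 = \left(\left(\left(\frac{711}{530} - \frac{4299}{3611}\right) + 10851\right) - 5902\right) - 465 = \left(\left(\frac{288951}{1913830} + 10851\right) - 5902\right) - 465 = \left(\frac{20767258281}{1913830} - 5902\right) - 465 = \frac{9471833621}{1913830} - 465 = \frac{8581902671}{1913830}$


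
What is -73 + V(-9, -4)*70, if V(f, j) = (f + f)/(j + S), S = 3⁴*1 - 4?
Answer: -6589/73 ≈ -90.260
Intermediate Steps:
S = 77 (S = 81*1 - 4 = 81 - 4 = 77)
V(f, j) = 2*f/(77 + j) (V(f, j) = (f + f)/(j + 77) = (2*f)/(77 + j) = 2*f/(77 + j))
-73 + V(-9, -4)*70 = -73 + (2*(-9)/(77 - 4))*70 = -73 + (2*(-9)/73)*70 = -73 + (2*(-9)*(1/73))*70 = -73 - 18/73*70 = -73 - 1260/73 = -6589/73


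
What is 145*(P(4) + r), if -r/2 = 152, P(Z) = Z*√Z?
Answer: -42920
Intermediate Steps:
P(Z) = Z^(3/2)
r = -304 (r = -2*152 = -304)
145*(P(4) + r) = 145*(4^(3/2) - 304) = 145*(8 - 304) = 145*(-296) = -42920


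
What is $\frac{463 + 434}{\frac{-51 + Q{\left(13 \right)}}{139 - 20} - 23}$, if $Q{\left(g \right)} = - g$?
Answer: $- \frac{106743}{2801} \approx -38.109$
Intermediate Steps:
$\frac{463 + 434}{\frac{-51 + Q{\left(13 \right)}}{139 - 20} - 23} = \frac{463 + 434}{\frac{-51 - 13}{139 - 20} - 23} = \frac{897}{\frac{-51 - 13}{119} - 23} = \frac{897}{\left(-64\right) \frac{1}{119} - 23} = \frac{897}{- \frac{64}{119} - 23} = \frac{897}{- \frac{2801}{119}} = 897 \left(- \frac{119}{2801}\right) = - \frac{106743}{2801}$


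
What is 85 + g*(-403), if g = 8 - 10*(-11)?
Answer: -47469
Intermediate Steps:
g = 118 (g = 8 + 110 = 118)
85 + g*(-403) = 85 + 118*(-403) = 85 - 47554 = -47469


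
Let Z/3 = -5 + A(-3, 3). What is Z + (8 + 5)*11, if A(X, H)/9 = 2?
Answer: 182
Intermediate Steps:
A(X, H) = 18 (A(X, H) = 9*2 = 18)
Z = 39 (Z = 3*(-5 + 18) = 3*13 = 39)
Z + (8 + 5)*11 = 39 + (8 + 5)*11 = 39 + 13*11 = 39 + 143 = 182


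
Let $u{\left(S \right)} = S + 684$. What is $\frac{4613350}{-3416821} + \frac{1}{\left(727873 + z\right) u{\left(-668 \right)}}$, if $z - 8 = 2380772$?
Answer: $- \frac{229460865663979}{169947373633808} \approx -1.3502$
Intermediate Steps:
$z = 2380780$ ($z = 8 + 2380772 = 2380780$)
$u{\left(S \right)} = 684 + S$
$\frac{4613350}{-3416821} + \frac{1}{\left(727873 + z\right) u{\left(-668 \right)}} = \frac{4613350}{-3416821} + \frac{1}{\left(727873 + 2380780\right) \left(684 - 668\right)} = 4613350 \left(- \frac{1}{3416821}\right) + \frac{1}{3108653 \cdot 16} = - \frac{4613350}{3416821} + \frac{1}{3108653} \cdot \frac{1}{16} = - \frac{4613350}{3416821} + \frac{1}{49738448} = - \frac{229460865663979}{169947373633808}$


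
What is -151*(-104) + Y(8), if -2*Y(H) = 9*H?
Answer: 15668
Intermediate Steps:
Y(H) = -9*H/2
-151*(-104) + Y(8) = -151*(-104) - 9/2*8 = 15704 - 36 = 15668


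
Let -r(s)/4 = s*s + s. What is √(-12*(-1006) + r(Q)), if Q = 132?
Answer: 2*I*√14538 ≈ 241.15*I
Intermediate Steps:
r(s) = -4*s - 4*s² (r(s) = -4*(s*s + s) = -4*(s² + s) = -4*(s + s²) = -4*s - 4*s²)
√(-12*(-1006) + r(Q)) = √(-12*(-1006) - 4*132*(1 + 132)) = √(12072 - 4*132*133) = √(12072 - 70224) = √(-58152) = 2*I*√14538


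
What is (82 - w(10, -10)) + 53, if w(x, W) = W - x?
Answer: 155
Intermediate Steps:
(82 - w(10, -10)) + 53 = (82 - (-10 - 1*10)) + 53 = (82 - (-10 - 10)) + 53 = (82 - 1*(-20)) + 53 = (82 + 20) + 53 = 102 + 53 = 155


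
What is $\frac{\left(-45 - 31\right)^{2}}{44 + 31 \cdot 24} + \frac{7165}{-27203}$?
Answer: $\frac{37869627}{5358991} \approx 7.0666$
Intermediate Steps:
$\frac{\left(-45 - 31\right)^{2}}{44 + 31 \cdot 24} + \frac{7165}{-27203} = \frac{\left(-76\right)^{2}}{44 + 744} + 7165 \left(- \frac{1}{27203}\right) = \frac{5776}{788} - \frac{7165}{27203} = 5776 \cdot \frac{1}{788} - \frac{7165}{27203} = \frac{1444}{197} - \frac{7165}{27203} = \frac{37869627}{5358991}$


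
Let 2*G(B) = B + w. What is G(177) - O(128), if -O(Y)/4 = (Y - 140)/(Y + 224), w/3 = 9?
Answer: 2241/22 ≈ 101.86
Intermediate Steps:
w = 27 (w = 3*9 = 27)
G(B) = 27/2 + B/2 (G(B) = (B + 27)/2 = (27 + B)/2 = 27/2 + B/2)
O(Y) = -4*(-140 + Y)/(224 + Y) (O(Y) = -4*(Y - 140)/(Y + 224) = -4*(-140 + Y)/(224 + Y))
G(177) - O(128) = (27/2 + (½)*177) - 4*(140 - 1*128)/(224 + 128) = (27/2 + 177/2) - 4*(140 - 128)/352 = 102 - 4*12/352 = 102 - 1*3/22 = 102 - 3/22 = 2241/22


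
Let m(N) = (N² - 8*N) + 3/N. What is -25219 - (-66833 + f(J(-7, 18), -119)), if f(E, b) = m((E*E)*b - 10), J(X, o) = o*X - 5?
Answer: -2838935203989496176/680723 ≈ -4.1705e+12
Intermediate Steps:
J(X, o) = -5 + X*o (J(X, o) = X*o - 5 = -5 + X*o)
m(N) = N² - 8*N + 3/N
f(E, b) = (3 + (-10 + b*E²)²*(-18 + b*E²))/(-10 + b*E²) (f(E, b) = (3 + ((E*E)*b - 10)²*(-8 + ((E*E)*b - 10)))/((E*E)*b - 10) = (3 + (E²*b - 10)²*(-8 + (E²*b - 10)))/(E²*b - 10) = (3 + (b*E² - 10)²*(-8 + (b*E² - 10)))/(b*E² - 10) = (3 + (-10 + b*E²)²*(-8 + (-10 + b*E²)))/(-10 + b*E²) = (3 + (-10 + b*E²)²*(-18 + b*E²))/(-10 + b*E²))
-25219 - (-66833 + f(J(-7, 18), -119)) = -25219 - (-66833 + (3 + (-10 - 119*(-5 - 7*18)²)²*(-18 - 119*(-5 - 7*18)²))/(-10 - 119*(-5 - 7*18)²)) = -25219 - (-66833 + (3 + (-10 - 119*(-5 - 126)²)²*(-18 - 119*(-5 - 126)²))/(-10 - 119*(-5 - 126)²)) = -25219 - (-66833 + (3 + (-10 - 119*(-131)²)²*(-18 - 119*(-131)²))/(-10 - 119*(-131)²)) = -25219 - (-66833 + (3 + (-10 - 119*17161)²*(-18 - 119*17161))/(-10 - 119*17161)) = -25219 - (-66833 + (3 + (-10 - 2042159)²*(-18 - 2042159))/(-10 - 2042159)) = -25219 - (-66833 + (3 + (-2042169)²*(-2042177))/(-2042169)) = -25219 - (-66833 - (3 + 4170454224561*(-2042177))/2042169) = -25219 - (-66833 - (3 - 8516805696951309297)/2042169) = -25219 - (-66833 - 1/2042169*(-8516805696951309294)) = -25219 - (-66833 + 2838935232317103098/680723) = -25219 - 1*2838935186822342839/680723 = -25219 - 2838935186822342839/680723 = -2838935203989496176/680723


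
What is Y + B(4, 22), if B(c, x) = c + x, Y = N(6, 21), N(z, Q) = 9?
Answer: 35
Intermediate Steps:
Y = 9
Y + B(4, 22) = 9 + (4 + 22) = 9 + 26 = 35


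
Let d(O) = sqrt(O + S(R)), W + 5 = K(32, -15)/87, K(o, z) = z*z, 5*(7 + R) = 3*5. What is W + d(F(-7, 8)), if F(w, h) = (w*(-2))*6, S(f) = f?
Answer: -70/29 + 4*sqrt(5) ≈ 6.5305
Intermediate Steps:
R = -4 (R = -7 + (3*5)/5 = -7 + (1/5)*15 = -7 + 3 = -4)
K(o, z) = z**2
F(w, h) = -12*w (F(w, h) = -2*w*6 = -12*w)
W = -70/29 (W = -5 + (-15)**2/87 = -5 + 225*(1/87) = -5 + 75/29 = -70/29 ≈ -2.4138)
d(O) = sqrt(-4 + O) (d(O) = sqrt(O - 4) = sqrt(-4 + O))
W + d(F(-7, 8)) = -70/29 + sqrt(-4 - 12*(-7)) = -70/29 + sqrt(-4 + 84) = -70/29 + sqrt(80) = -70/29 + 4*sqrt(5)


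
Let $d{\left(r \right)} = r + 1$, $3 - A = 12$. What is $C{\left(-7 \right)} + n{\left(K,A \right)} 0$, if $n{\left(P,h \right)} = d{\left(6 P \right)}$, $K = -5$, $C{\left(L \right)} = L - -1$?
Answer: $-6$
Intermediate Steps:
$A = -9$ ($A = 3 - 12 = -9$)
$C{\left(L \right)} = 1 + L$ ($C{\left(L \right)} = L + 1 = 1 + L$)
$d{\left(r \right)} = 1 + r$
$n{\left(P,h \right)} = 1 + 6 P$
$C{\left(-7 \right)} + n{\left(K,A \right)} 0 = \left(1 - 7\right) + \left(1 + 6 \left(-5\right)\right) 0 = -6 + \left(1 - 30\right) 0 = -6 - 0 = -6 + 0 = -6$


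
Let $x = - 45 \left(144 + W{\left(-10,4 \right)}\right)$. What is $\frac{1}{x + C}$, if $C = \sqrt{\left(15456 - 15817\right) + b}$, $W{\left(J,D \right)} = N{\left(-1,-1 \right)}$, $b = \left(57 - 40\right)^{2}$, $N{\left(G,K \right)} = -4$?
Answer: $- \frac{175}{1102502} - \frac{i \sqrt{2}}{6615012} \approx -0.00015873 - 2.1379 \cdot 10^{-7} i$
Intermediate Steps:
$b = 289$ ($b = 17^{2} = 289$)
$W{\left(J,D \right)} = -4$
$x = -6300$ ($x = - 45 \left(144 - 4\right) = \left(-45\right) 140 = -6300$)
$C = 6 i \sqrt{2}$ ($C = \sqrt{\left(15456 - 15817\right) + 289} = \sqrt{-361 + 289} = \sqrt{-72} = 6 i \sqrt{2} \approx 8.4853 i$)
$\frac{1}{x + C} = \frac{1}{-6300 + 6 i \sqrt{2}}$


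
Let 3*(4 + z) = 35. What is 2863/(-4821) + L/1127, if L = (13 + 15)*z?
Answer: -13613/33747 ≈ -0.40338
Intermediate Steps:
z = 23/3 (z = -4 + (⅓)*35 = -4 + 35/3 = 23/3 ≈ 7.6667)
L = 644/3 (L = (13 + 15)*(23/3) = 28*(23/3) = 644/3 ≈ 214.67)
2863/(-4821) + L/1127 = 2863/(-4821) + (644/3)/1127 = 2863*(-1/4821) + (644/3)*(1/1127) = -2863/4821 + 4/21 = -13613/33747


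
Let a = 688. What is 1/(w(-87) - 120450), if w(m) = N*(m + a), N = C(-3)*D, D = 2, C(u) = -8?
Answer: -1/130066 ≈ -7.6884e-6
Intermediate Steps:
N = -16 (N = -8*2 = -16)
w(m) = -11008 - 16*m (w(m) = -16*(m + 688) = -16*(688 + m) = -11008 - 16*m)
1/(w(-87) - 120450) = 1/((-11008 - 16*(-87)) - 120450) = 1/((-11008 + 1392) - 120450) = 1/(-9616 - 120450) = 1/(-130066) = -1/130066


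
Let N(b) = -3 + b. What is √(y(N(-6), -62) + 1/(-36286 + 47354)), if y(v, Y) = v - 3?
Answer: I*√367499105/5534 ≈ 3.4641*I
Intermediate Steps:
y(v, Y) = -3 + v
√(y(N(-6), -62) + 1/(-36286 + 47354)) = √((-3 + (-3 - 6)) + 1/(-36286 + 47354)) = √((-3 - 9) + 1/11068) = √(-12 + 1/11068) = √(-132815/11068) = I*√367499105/5534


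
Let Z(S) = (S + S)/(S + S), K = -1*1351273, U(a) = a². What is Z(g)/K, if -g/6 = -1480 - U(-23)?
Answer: -1/1351273 ≈ -7.4004e-7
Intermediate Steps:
K = -1351273
g = 12054 (g = -6*(-1480 - 1*(-23)²) = -6*(-1480 - 1*529) = -6*(-1480 - 529) = -6*(-2009) = 12054)
Z(S) = 1 (Z(S) = (2*S)/((2*S)) = (2*S)*(1/(2*S)) = 1)
Z(g)/K = 1/(-1351273) = 1*(-1/1351273) = -1/1351273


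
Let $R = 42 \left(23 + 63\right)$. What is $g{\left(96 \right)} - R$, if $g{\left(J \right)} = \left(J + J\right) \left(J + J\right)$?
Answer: $33252$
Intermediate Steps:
$g{\left(J \right)} = 4 J^{2}$ ($g{\left(J \right)} = 2 J 2 J = 4 J^{2}$)
$R = 3612$ ($R = 42 \cdot 86 = 3612$)
$g{\left(96 \right)} - R = 4 \cdot 96^{2} - 3612 = 4 \cdot 9216 - 3612 = 36864 - 3612 = 33252$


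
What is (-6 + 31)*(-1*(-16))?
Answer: 400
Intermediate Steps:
(-6 + 31)*(-1*(-16)) = 25*16 = 400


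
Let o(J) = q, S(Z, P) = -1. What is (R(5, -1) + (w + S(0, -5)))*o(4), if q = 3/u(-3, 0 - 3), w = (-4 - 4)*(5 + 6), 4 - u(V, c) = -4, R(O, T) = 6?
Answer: -249/8 ≈ -31.125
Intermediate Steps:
u(V, c) = 8 (u(V, c) = 4 - 1*(-4) = 4 + 4 = 8)
w = -88 (w = -8*11 = -88)
q = 3/8 ≈ 0.37500
o(J) = 3/8
(R(5, -1) + (w + S(0, -5)))*o(4) = (6 + (-88 - 1))*(3/8) = (6 - 89)*(3/8) = -83*3/8 = -249/8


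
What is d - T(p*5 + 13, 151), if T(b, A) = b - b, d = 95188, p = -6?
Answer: 95188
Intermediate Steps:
T(b, A) = 0
d - T(p*5 + 13, 151) = 95188 - 1*0 = 95188 + 0 = 95188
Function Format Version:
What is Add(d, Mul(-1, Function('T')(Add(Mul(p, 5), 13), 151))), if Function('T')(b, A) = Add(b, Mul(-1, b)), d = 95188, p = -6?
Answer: 95188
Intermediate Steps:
Function('T')(b, A) = 0
Add(d, Mul(-1, Function('T')(Add(Mul(p, 5), 13), 151))) = Add(95188, Mul(-1, 0)) = Add(95188, 0) = 95188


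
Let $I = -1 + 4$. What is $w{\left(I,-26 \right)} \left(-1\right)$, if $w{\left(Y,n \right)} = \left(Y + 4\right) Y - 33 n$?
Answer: $-879$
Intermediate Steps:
$I = 3$
$w{\left(Y,n \right)} = - 33 n + Y \left(4 + Y\right)$ ($w{\left(Y,n \right)} = \left(4 + Y\right) Y - 33 n = Y \left(4 + Y\right) - 33 n = - 33 n + Y \left(4 + Y\right)$)
$w{\left(I,-26 \right)} \left(-1\right) = \left(3^{2} - -858 + 4 \cdot 3\right) \left(-1\right) = \left(9 + 858 + 12\right) \left(-1\right) = 879 \left(-1\right) = -879$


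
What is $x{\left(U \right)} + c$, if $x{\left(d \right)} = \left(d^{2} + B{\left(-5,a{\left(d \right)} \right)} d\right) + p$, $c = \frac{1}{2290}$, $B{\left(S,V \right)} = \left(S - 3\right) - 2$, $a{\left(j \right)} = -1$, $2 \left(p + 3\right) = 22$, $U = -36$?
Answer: $\frac{3810561}{2290} \approx 1664.0$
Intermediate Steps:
$p = 8$ ($p = -3 + \frac{1}{2} \cdot 22 = -3 + 11 = 8$)
$B{\left(S,V \right)} = -5 + S$ ($B{\left(S,V \right)} = \left(-3 + S\right) - 2 = -5 + S$)
$c = \frac{1}{2290} \approx 0.00043668$
$x{\left(d \right)} = 8 + d^{2} - 10 d$ ($x{\left(d \right)} = \left(d^{2} + \left(-5 - 5\right) d\right) + 8 = \left(d^{2} - 10 d\right) + 8 = 8 + d^{2} - 10 d$)
$x{\left(U \right)} + c = \left(8 + \left(-36\right)^{2} - -360\right) + \frac{1}{2290} = \left(8 + 1296 + 360\right) + \frac{1}{2290} = 1664 + \frac{1}{2290} = \frac{3810561}{2290}$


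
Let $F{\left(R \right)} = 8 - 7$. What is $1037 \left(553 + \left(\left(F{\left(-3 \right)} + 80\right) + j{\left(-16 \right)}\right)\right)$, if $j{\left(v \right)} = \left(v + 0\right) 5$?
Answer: $574498$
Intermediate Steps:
$F{\left(R \right)} = 1$ ($F{\left(R \right)} = 8 - 7 = 1$)
$j{\left(v \right)} = 5 v$ ($j{\left(v \right)} = v 5 = 5 v$)
$1037 \left(553 + \left(\left(F{\left(-3 \right)} + 80\right) + j{\left(-16 \right)}\right)\right) = 1037 \left(553 + \left(\left(1 + 80\right) + 5 \left(-16\right)\right)\right) = 1037 \left(553 + \left(81 - 80\right)\right) = 1037 \left(553 + 1\right) = 1037 \cdot 554 = 574498$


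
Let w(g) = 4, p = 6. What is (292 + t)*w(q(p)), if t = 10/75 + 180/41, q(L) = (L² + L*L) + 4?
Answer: 729448/615 ≈ 1186.1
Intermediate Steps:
q(L) = 4 + 2*L² (q(L) = (L² + L²) + 4 = 2*L² + 4 = 4 + 2*L²)
t = 2782/615 (t = 10*(1/75) + 180*(1/41) = 2/15 + 180/41 = 2782/615 ≈ 4.5236)
(292 + t)*w(q(p)) = (292 + 2782/615)*4 = (182362/615)*4 = 729448/615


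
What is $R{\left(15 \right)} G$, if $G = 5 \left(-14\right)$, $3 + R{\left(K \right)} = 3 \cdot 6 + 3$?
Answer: $-1260$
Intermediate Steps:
$R{\left(K \right)} = 18$ ($R{\left(K \right)} = -3 + \left(3 \cdot 6 + 3\right) = -3 + \left(18 + 3\right) = -3 + 21 = 18$)
$G = -70$
$R{\left(15 \right)} G = 18 \left(-70\right) = -1260$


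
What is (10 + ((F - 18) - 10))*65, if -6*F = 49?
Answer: -10205/6 ≈ -1700.8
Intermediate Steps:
F = -49/6 (F = -⅙*49 = -49/6 ≈ -8.1667)
(10 + ((F - 18) - 10))*65 = (10 + ((-49/6 - 18) - 10))*65 = (10 + (-157/6 - 10))*65 = (10 - 217/6)*65 = -157/6*65 = -10205/6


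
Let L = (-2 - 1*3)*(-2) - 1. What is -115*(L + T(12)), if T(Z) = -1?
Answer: -920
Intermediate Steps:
L = 9 (L = (-2 - 3)*(-2) - 1 = -5*(-2) - 1 = 10 - 1 = 9)
-115*(L + T(12)) = -115*(9 - 1) = -115*8 = -920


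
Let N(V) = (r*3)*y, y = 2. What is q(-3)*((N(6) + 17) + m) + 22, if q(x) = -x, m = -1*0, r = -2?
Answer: 37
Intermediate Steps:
m = 0
N(V) = -12 (N(V) = -2*3*2 = -6*2 = -12)
q(-3)*((N(6) + 17) + m) + 22 = (-1*(-3))*((-12 + 17) + 0) + 22 = 3*(5 + 0) + 22 = 3*5 + 22 = 15 + 22 = 37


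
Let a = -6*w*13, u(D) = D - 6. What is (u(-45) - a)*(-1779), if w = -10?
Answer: 1478349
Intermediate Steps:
u(D) = -6 + D
a = 780 (a = -6*(-10)*13 = 60*13 = 780)
(u(-45) - a)*(-1779) = ((-6 - 45) - 1*780)*(-1779) = (-51 - 780)*(-1779) = -831*(-1779) = 1478349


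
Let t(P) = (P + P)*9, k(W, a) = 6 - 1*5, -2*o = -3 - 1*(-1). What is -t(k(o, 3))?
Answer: -18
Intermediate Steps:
o = 1 (o = -(-3 - 1*(-1))/2 = -(-3 + 1)/2 = -½*(-2) = 1)
k(W, a) = 1 (k(W, a) = 6 - 5 = 1)
t(P) = 18*P (t(P) = (2*P)*9 = 18*P)
-t(k(o, 3)) = -18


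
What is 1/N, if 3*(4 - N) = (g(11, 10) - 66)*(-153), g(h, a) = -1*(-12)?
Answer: -1/2750 ≈ -0.00036364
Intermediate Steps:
g(h, a) = 12
N = -2750 (N = 4 - (12 - 66)*(-153)/3 = 4 - (-18)*(-153) = 4 - ⅓*8262 = 4 - 2754 = -2750)
1/N = 1/(-2750) = -1/2750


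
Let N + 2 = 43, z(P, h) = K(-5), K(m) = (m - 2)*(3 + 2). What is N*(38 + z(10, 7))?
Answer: 123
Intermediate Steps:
K(m) = -10 + 5*m (K(m) = (-2 + m)*5 = -10 + 5*m)
z(P, h) = -35 (z(P, h) = -10 + 5*(-5) = -10 - 25 = -35)
N = 41 (N = -2 + 43 = 41)
N*(38 + z(10, 7)) = 41*(38 - 35) = 41*3 = 123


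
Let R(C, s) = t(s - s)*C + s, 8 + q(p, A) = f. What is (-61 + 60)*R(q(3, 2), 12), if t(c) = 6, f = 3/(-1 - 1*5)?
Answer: 39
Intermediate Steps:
f = -½ (f = 3/(-1 - 5) = 3/(-6) = 3*(-⅙) = -½ ≈ -0.50000)
q(p, A) = -17/2 (q(p, A) = -8 - ½ = -17/2)
R(C, s) = s + 6*C (R(C, s) = 6*C + s = s + 6*C)
(-61 + 60)*R(q(3, 2), 12) = (-61 + 60)*(12 + 6*(-17/2)) = -(12 - 51) = -1*(-39) = 39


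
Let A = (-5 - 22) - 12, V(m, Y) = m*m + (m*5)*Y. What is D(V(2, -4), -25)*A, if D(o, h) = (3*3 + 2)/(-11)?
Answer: 39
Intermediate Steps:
V(m, Y) = m**2 + 5*Y*m (V(m, Y) = m**2 + (5*m)*Y = m**2 + 5*Y*m)
A = -39 (A = -27 - 12 = -39)
D(o, h) = -1 (D(o, h) = (9 + 2)*(-1/11) = 11*(-1/11) = -1)
D(V(2, -4), -25)*A = -1*(-39) = 39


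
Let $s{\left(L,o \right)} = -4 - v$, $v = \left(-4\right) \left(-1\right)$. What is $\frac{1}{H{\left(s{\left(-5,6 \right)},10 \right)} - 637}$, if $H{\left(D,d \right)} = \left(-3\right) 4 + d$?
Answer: $- \frac{1}{639} \approx -0.0015649$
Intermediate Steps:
$v = 4$
$s{\left(L,o \right)} = -8$ ($s{\left(L,o \right)} = -4 - 4 = -8$)
$H{\left(D,d \right)} = -12 + d$
$\frac{1}{H{\left(s{\left(-5,6 \right)},10 \right)} - 637} = \frac{1}{\left(-12 + 10\right) - 637} = \frac{1}{-2 - 637} = \frac{1}{-639} = - \frac{1}{639}$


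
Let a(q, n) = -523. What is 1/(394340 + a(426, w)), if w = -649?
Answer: 1/393817 ≈ 2.5393e-6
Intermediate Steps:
1/(394340 + a(426, w)) = 1/(394340 - 523) = 1/393817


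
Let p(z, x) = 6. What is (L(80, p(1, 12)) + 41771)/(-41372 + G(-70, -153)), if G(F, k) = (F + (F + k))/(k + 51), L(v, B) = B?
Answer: -4261254/4219651 ≈ -1.0099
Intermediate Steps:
G(F, k) = (k + 2*F)/(51 + k)
(L(80, p(1, 12)) + 41771)/(-41372 + G(-70, -153)) = (6 + 41771)/(-41372 + (-153 + 2*(-70))/(51 - 153)) = 41777/(-41372 + (-153 - 140)/(-102)) = 41777/(-41372 - 1/102*(-293)) = 41777/(-41372 + 293/102) = 41777/(-4219651/102) = 41777*(-102/4219651) = -4261254/4219651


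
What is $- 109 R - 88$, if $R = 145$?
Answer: $-15893$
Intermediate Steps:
$- 109 R - 88 = \left(-109\right) 145 - 88 = -15805 - 88 = -15893$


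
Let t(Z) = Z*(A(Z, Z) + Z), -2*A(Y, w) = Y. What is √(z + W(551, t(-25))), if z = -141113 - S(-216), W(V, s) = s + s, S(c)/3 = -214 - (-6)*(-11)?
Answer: 8*I*√2182 ≈ 373.7*I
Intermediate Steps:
A(Y, w) = -Y/2
S(c) = -840 (S(c) = 3*(-214 - (-6)*(-11)) = 3*(-214 - 1*66) = 3*(-214 - 66) = 3*(-280) = -840)
t(Z) = Z²/2 (t(Z) = Z*(-Z/2 + Z) = Z*(Z/2) = Z²/2)
W(V, s) = 2*s
z = -140273 (z = -141113 - 1*(-840) = -141113 + 840 = -140273)
√(z + W(551, t(-25))) = √(-140273 + 2*((½)*(-25)²)) = √(-140273 + 2*((½)*625)) = √(-140273 + 2*(625/2)) = √(-140273 + 625) = √(-139648) = 8*I*√2182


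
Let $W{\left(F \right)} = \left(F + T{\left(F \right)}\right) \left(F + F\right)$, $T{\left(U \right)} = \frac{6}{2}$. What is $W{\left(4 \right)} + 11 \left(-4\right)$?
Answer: $12$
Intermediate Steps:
$T{\left(U \right)} = 3$ ($T{\left(U \right)} = 6 \cdot \frac{1}{2} = 3$)
$W{\left(F \right)} = 2 F \left(3 + F\right)$ ($W{\left(F \right)} = \left(F + 3\right) \left(F + F\right) = \left(3 + F\right) 2 F = 2 F \left(3 + F\right)$)
$W{\left(4 \right)} + 11 \left(-4\right) = 2 \cdot 4 \left(3 + 4\right) + 11 \left(-4\right) = 2 \cdot 4 \cdot 7 - 44 = 56 - 44 = 12$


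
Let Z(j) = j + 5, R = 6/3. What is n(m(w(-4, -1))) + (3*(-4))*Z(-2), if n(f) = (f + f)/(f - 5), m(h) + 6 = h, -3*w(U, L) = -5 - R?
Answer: -457/13 ≈ -35.154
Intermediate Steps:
R = 2 (R = 6*(⅓) = 2)
Z(j) = 5 + j
w(U, L) = 7/3 (w(U, L) = -(-5 - 1*2)/3 = -(-5 - 2)/3 = -⅓*(-7) = 7/3)
m(h) = -6 + h
n(f) = 2*f/(-5 + f) (n(f) = (2*f)/(-5 + f) = 2*f/(-5 + f))
n(m(w(-4, -1))) + (3*(-4))*Z(-2) = 2*(-6 + 7/3)/(-5 + (-6 + 7/3)) + (3*(-4))*(5 - 2) = 2*(-11/3)/(-5 - 11/3) - 12*3 = 2*(-11/3)/(-26/3) - 36 = 2*(-11/3)*(-3/26) - 36 = 11/13 - 36 = -457/13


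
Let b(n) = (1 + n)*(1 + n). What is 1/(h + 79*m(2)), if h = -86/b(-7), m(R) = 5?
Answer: 18/7067 ≈ 0.0025470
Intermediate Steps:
b(n) = (1 + n)**2
h = -43/18 (h = -86/(1 - 7)**2 = -86/((-6)**2) = -86/36 = -86*1/36 = -43/18 ≈ -2.3889)
1/(h + 79*m(2)) = 1/(-43/18 + 79*5) = 1/(-43/18 + 395) = 1/(7067/18) = 18/7067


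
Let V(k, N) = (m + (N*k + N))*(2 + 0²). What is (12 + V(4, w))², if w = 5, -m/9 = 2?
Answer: 676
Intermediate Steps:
m = -18 (m = -9*2 = -18)
V(k, N) = -36 + 2*N + 2*N*k (V(k, N) = (-18 + (N*k + N))*(2 + 0²) = (-18 + (N + N*k))*(2 + 0) = (-18 + N + N*k)*2 = -36 + 2*N + 2*N*k)
(12 + V(4, w))² = (12 + (-36 + 2*5 + 2*5*4))² = (12 + (-36 + 10 + 40))² = (12 + 14)² = 26² = 676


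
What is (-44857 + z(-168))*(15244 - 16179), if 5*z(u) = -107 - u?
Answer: 41929888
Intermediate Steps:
z(u) = -107/5 - u/5 (z(u) = (-107 - u)/5 = -107/5 - u/5)
(-44857 + z(-168))*(15244 - 16179) = (-44857 + (-107/5 - 1/5*(-168)))*(15244 - 16179) = (-44857 + (-107/5 + 168/5))*(-935) = (-44857 + 61/5)*(-935) = -224224/5*(-935) = 41929888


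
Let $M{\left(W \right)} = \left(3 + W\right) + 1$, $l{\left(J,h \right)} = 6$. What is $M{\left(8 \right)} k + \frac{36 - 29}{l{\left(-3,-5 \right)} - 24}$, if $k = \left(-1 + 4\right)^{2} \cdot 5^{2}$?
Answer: $\frac{48593}{18} \approx 2699.6$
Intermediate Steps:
$M{\left(W \right)} = 4 + W$
$k = 225$ ($k = 3^{2} \cdot 25 = 9 \cdot 25 = 225$)
$M{\left(8 \right)} k + \frac{36 - 29}{l{\left(-3,-5 \right)} - 24} = \left(4 + 8\right) 225 + \frac{36 - 29}{6 - 24} = 12 \cdot 225 + \frac{7}{-18} = 2700 + 7 \left(- \frac{1}{18}\right) = 2700 - \frac{7}{18} = \frac{48593}{18}$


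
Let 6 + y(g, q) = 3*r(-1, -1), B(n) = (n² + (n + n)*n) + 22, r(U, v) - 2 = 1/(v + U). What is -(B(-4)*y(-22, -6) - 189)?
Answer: 294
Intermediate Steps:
r(U, v) = 2 + 1/(U + v) (r(U, v) = 2 + 1/(v + U) = 2 + 1/(U + v))
B(n) = 22 + 3*n² (B(n) = (n² + (2*n)*n) + 22 = (n² + 2*n²) + 22 = 3*n² + 22 = 22 + 3*n²)
y(g, q) = -3/2 (y(g, q) = -6 + 3*((1 + 2*(-1) + 2*(-1))/(-1 - 1)) = -6 + 3*((1 - 2 - 2)/(-2)) = -6 + 3*(-½*(-3)) = -6 + 3*(3/2) = -6 + 9/2 = -3/2)
-(B(-4)*y(-22, -6) - 189) = -((22 + 3*(-4)²)*(-3/2) - 189) = -((22 + 3*16)*(-3/2) - 189) = -((22 + 48)*(-3/2) - 189) = -(70*(-3/2) - 189) = -(-105 - 189) = -1*(-294) = 294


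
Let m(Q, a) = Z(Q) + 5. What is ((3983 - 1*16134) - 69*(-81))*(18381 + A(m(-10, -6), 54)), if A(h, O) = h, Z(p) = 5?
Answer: -120681742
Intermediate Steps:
m(Q, a) = 10 (m(Q, a) = 5 + 5 = 10)
((3983 - 1*16134) - 69*(-81))*(18381 + A(m(-10, -6), 54)) = ((3983 - 1*16134) - 69*(-81))*(18381 + 10) = ((3983 - 16134) + 5589)*18391 = (-12151 + 5589)*18391 = -6562*18391 = -120681742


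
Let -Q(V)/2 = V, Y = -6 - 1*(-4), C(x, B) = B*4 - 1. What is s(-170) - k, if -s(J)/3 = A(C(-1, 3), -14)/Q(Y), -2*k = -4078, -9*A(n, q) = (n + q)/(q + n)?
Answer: -24467/12 ≈ -2038.9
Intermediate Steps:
C(x, B) = -1 + 4*B (C(x, B) = 4*B - 1 = -1 + 4*B)
A(n, q) = -⅑ (A(n, q) = -(n + q)/(9*(q + n)) = -(n + q)/(9*(n + q)) = -⅑*1 = -⅑)
Y = -2 (Y = -6 + 4 = -2)
k = 2039 (k = -½*(-4078) = 2039)
Q(V) = -2*V
s(J) = 1/12 (s(J) = -(-1)/(3*((-2*(-2)))) = -(-1)/(3*4) = -3*(-1/36) = 1/12)
s(-170) - k = 1/12 - 1*2039 = 1/12 - 2039 = -24467/12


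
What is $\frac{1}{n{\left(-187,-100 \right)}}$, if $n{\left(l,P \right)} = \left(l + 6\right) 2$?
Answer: $- \frac{1}{362} \approx -0.0027624$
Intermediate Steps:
$n{\left(l,P \right)} = 12 + 2 l$ ($n{\left(l,P \right)} = \left(6 + l\right) 2 = 12 + 2 l$)
$\frac{1}{n{\left(-187,-100 \right)}} = \frac{1}{12 + 2 \left(-187\right)} = \frac{1}{12 - 374} = \frac{1}{-362} = - \frac{1}{362}$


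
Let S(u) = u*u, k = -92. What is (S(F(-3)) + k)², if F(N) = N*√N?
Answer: 14161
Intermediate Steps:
F(N) = N^(3/2)
S(u) = u²
(S(F(-3)) + k)² = (((-3)^(3/2))² - 92)² = ((-3*I*√3)² - 92)² = (-27 - 92)² = (-119)² = 14161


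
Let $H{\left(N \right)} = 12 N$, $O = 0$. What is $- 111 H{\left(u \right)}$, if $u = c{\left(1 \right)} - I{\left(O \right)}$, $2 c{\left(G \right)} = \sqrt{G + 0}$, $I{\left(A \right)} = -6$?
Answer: $-8658$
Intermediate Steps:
$c{\left(G \right)} = \frac{\sqrt{G}}{2}$ ($c{\left(G \right)} = \frac{\sqrt{G + 0}}{2} = \frac{\sqrt{G}}{2}$)
$u = \frac{13}{2}$ ($u = \frac{\sqrt{1}}{2} - -6 = \frac{1}{2} \cdot 1 + 6 = \frac{1}{2} + 6 = \frac{13}{2} \approx 6.5$)
$- 111 H{\left(u \right)} = - 111 \cdot 12 \cdot \frac{13}{2} = \left(-111\right) 78 = -8658$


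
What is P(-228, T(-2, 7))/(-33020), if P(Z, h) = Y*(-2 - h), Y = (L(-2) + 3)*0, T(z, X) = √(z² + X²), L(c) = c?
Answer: 0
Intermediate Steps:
T(z, X) = √(X² + z²)
Y = 0 (Y = (-2 + 3)*0 = 1*0 = 0)
P(Z, h) = 0 (P(Z, h) = 0*(-2 - h) = 0)
P(-228, T(-2, 7))/(-33020) = 0/(-33020) = 0*(-1/33020) = 0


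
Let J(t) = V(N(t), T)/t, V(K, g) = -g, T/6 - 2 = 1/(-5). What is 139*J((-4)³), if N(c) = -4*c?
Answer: 3753/160 ≈ 23.456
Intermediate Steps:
T = 54/5 (T = 12 + 6/(-5) = 12 + 6*(-⅕) = 12 - 6/5 = 54/5 ≈ 10.800)
J(t) = -54/(5*t) (J(t) = (-1*54/5)/t = -54/(5*t))
139*J((-4)³) = 139*(-54/(5*((-4)³))) = 139*(-54/5/(-64)) = 139*(-54/5*(-1/64)) = 139*(27/160) = 3753/160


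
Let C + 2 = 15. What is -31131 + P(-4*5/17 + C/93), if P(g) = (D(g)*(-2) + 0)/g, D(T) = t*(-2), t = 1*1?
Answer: -51030033/1639 ≈ -31135.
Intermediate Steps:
C = 13 (C = -2 + 15 = 13)
t = 1
D(T) = -2 (D(T) = 1*(-2) = -2)
P(g) = 4/g (P(g) = (-2*(-2) + 0)/g = (4 + 0)/g = 4/g)
-31131 + P(-4*5/17 + C/93) = -31131 + 4/(-4*5/17 + 13/93) = -31131 + 4/(-20*1/17 + 13*(1/93)) = -31131 + 4/(-20/17 + 13/93) = -31131 + 4/(-1639/1581) = -31131 + 4*(-1581/1639) = -31131 - 6324/1639 = -51030033/1639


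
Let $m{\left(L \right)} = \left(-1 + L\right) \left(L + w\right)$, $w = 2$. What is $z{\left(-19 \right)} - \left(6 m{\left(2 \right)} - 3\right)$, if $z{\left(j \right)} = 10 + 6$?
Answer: $-5$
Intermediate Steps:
$m{\left(L \right)} = \left(-1 + L\right) \left(2 + L\right)$ ($m{\left(L \right)} = \left(-1 + L\right) \left(L + 2\right) = \left(-1 + L\right) \left(2 + L\right)$)
$z{\left(j \right)} = 16$
$z{\left(-19 \right)} - \left(6 m{\left(2 \right)} - 3\right) = 16 - \left(6 \left(-2 + 2 + 2^{2}\right) - 3\right) = 16 - \left(6 \left(-2 + 2 + 4\right) - 3\right) = 16 - \left(6 \cdot 4 - 3\right) = 16 - \left(24 - 3\right) = 16 - 21 = -5$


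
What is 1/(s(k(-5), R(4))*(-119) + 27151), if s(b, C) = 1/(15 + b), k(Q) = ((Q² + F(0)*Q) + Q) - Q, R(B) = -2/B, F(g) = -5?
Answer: 65/1764696 ≈ 3.6834e-5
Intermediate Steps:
k(Q) = Q² - 5*Q (k(Q) = ((Q² - 5*Q) + Q) - Q = (Q² - 4*Q) - Q = Q² - 5*Q)
1/(s(k(-5), R(4))*(-119) + 27151) = 1/(-119/(15 - 5*(-5 - 5)) + 27151) = 1/(-119/(15 - 5*(-10)) + 27151) = 1/(-119/(15 + 50) + 27151) = 1/(-119/65 + 27151) = 1/(1764696/65) = 65/1764696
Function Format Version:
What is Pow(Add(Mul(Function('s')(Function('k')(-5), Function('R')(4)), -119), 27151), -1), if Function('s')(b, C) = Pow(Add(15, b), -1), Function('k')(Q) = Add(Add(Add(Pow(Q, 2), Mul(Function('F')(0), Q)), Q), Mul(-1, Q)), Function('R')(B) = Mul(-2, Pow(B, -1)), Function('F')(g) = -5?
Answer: Rational(65, 1764696) ≈ 3.6834e-5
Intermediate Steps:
Function('k')(Q) = Add(Pow(Q, 2), Mul(-5, Q)) (Function('k')(Q) = Add(Add(Add(Pow(Q, 2), Mul(-5, Q)), Q), Mul(-1, Q)) = Add(Add(Pow(Q, 2), Mul(-4, Q)), Mul(-1, Q)) = Add(Pow(Q, 2), Mul(-5, Q)))
Pow(Add(Mul(Function('s')(Function('k')(-5), Function('R')(4)), -119), 27151), -1) = Pow(Add(Mul(Pow(Add(15, Mul(-5, Add(-5, -5))), -1), -119), 27151), -1) = Pow(Add(Mul(Pow(Add(15, Mul(-5, -10)), -1), -119), 27151), -1) = Pow(Add(Mul(Pow(Add(15, 50), -1), -119), 27151), -1) = Pow(Add(Mul(Pow(65, -1), -119), 27151), -1) = Pow(Add(Mul(Rational(1, 65), -119), 27151), -1) = Pow(Add(Rational(-119, 65), 27151), -1) = Pow(Rational(1764696, 65), -1) = Rational(65, 1764696)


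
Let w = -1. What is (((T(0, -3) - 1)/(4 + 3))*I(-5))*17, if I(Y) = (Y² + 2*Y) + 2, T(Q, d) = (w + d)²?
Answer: 4335/7 ≈ 619.29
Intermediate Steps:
T(Q, d) = (-1 + d)²
I(Y) = 2 + Y² + 2*Y
(((T(0, -3) - 1)/(4 + 3))*I(-5))*17 = ((((-1 - 3)² - 1)/(4 + 3))*(2 + (-5)² + 2*(-5)))*17 = ((((-4)² - 1)/7)*(2 + 25 - 10))*17 = (((16 - 1)*(⅐))*17)*17 = ((15*(⅐))*17)*17 = ((15/7)*17)*17 = (255/7)*17 = 4335/7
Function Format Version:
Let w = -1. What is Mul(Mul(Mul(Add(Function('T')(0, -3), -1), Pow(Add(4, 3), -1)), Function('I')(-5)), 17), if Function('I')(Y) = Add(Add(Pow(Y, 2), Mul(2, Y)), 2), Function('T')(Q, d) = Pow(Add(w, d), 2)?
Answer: Rational(4335, 7) ≈ 619.29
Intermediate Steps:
Function('T')(Q, d) = Pow(Add(-1, d), 2)
Function('I')(Y) = Add(2, Pow(Y, 2), Mul(2, Y))
Mul(Mul(Mul(Add(Function('T')(0, -3), -1), Pow(Add(4, 3), -1)), Function('I')(-5)), 17) = Mul(Mul(Mul(Add(Pow(Add(-1, -3), 2), -1), Pow(Add(4, 3), -1)), Add(2, Pow(-5, 2), Mul(2, -5))), 17) = Mul(Mul(Mul(Add(Pow(-4, 2), -1), Pow(7, -1)), Add(2, 25, -10)), 17) = Mul(Mul(Mul(Add(16, -1), Rational(1, 7)), 17), 17) = Mul(Mul(Mul(15, Rational(1, 7)), 17), 17) = Mul(Mul(Rational(15, 7), 17), 17) = Mul(Rational(255, 7), 17) = Rational(4335, 7)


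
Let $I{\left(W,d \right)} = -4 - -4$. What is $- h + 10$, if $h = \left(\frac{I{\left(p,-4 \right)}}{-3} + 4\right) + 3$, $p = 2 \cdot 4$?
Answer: $3$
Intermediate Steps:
$p = 8$
$I{\left(W,d \right)} = 0$ ($I{\left(W,d \right)} = -4 + 4 = 0$)
$h = 7$ ($h = \left(\frac{0}{-3} + 4\right) + 3 = \left(0 \left(- \frac{1}{3}\right) + 4\right) + 3 = \left(0 + 4\right) + 3 = 4 + 3 = 7$)
$- h + 10 = \left(-1\right) 7 + 10 = -7 + 10 = 3$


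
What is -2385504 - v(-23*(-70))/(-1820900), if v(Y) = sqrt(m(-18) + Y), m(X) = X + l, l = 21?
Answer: -2385504 + sqrt(1613)/1820900 ≈ -2.3855e+6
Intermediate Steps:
m(X) = 21 + X (m(X) = X + 21 = 21 + X)
v(Y) = sqrt(3 + Y) (v(Y) = sqrt((21 - 18) + Y) = sqrt(3 + Y))
-2385504 - v(-23*(-70))/(-1820900) = -2385504 - sqrt(3 - 23*(-70))/(-1820900) = -2385504 - sqrt(3 + 1610)*(-1)/1820900 = -2385504 - sqrt(1613)*(-1)/1820900 = -2385504 - (-1)*sqrt(1613)/1820900 = -2385504 + sqrt(1613)/1820900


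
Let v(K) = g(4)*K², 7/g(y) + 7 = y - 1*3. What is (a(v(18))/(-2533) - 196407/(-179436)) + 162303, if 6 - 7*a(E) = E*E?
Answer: 172136350865091/1060526572 ≈ 1.6231e+5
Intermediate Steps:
g(y) = 7/(-10 + y) (g(y) = 7/(-7 + (y - 1*3)) = 7/(-7 + (y - 3)) = 7/(-7 + (-3 + y)) = 7/(-10 + y))
v(K) = -7*K²/6 (v(K) = (7/(-10 + 4))*K² = (7/(-6))*K² = (7*(-⅙))*K² = -7*K²/6)
a(E) = 6/7 - E²/7 (a(E) = 6/7 - E*E/7 = 6/7 - E²/7)
(a(v(18))/(-2533) - 196407/(-179436)) + 162303 = ((6/7 - (-7/6*18²)²/7)/(-2533) - 196407/(-179436)) + 162303 = ((6/7 - (-7/6*324)²/7)*(-1/2533) - 196407*(-1/179436)) + 162303 = ((6/7 - ⅐*(-378)²)*(-1/2533) + 65469/59812) + 162303 = ((6/7 - ⅐*142884)*(-1/2533) + 65469/59812) + 162303 = ((6/7 - 20412)*(-1/2533) + 65469/59812) + 162303 = (-142878/7*(-1/2533) + 65469/59812) + 162303 = (142878/17731 + 65469/59812) + 162303 = 9706649775/1060526572 + 162303 = 172136350865091/1060526572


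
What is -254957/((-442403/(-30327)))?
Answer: -7732080939/442403 ≈ -17477.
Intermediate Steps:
-254957/((-442403/(-30327))) = -254957/((-442403*(-1/30327))) = -254957/442403/30327 = -254957*30327/442403 = -7732080939/442403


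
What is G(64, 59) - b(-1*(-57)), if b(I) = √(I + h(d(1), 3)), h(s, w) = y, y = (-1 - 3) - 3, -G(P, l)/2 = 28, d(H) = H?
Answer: -56 - 5*√2 ≈ -63.071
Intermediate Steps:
G(P, l) = -56 (G(P, l) = -2*28 = -56)
y = -7 (y = -4 - 3 = -7)
h(s, w) = -7
b(I) = √(-7 + I) (b(I) = √(I - 7) = √(-7 + I))
G(64, 59) - b(-1*(-57)) = -56 - √(-7 - 1*(-57)) = -56 - √(-7 + 57) = -56 - √50 = -56 - 5*√2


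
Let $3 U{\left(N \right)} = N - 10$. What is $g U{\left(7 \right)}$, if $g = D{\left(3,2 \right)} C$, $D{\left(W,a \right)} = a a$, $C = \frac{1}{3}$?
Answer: $- \frac{4}{3} \approx -1.3333$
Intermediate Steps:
$C = \frac{1}{3} \approx 0.33333$
$U{\left(N \right)} = - \frac{10}{3} + \frac{N}{3}$ ($U{\left(N \right)} = \frac{N - 10}{3} = \frac{-10 + N}{3} = - \frac{10}{3} + \frac{N}{3}$)
$D{\left(W,a \right)} = a^{2}$
$g = \frac{4}{3}$ ($g = 2^{2} \cdot \frac{1}{3} = 4 \cdot \frac{1}{3} = \frac{4}{3} \approx 1.3333$)
$g U{\left(7 \right)} = \frac{4 \left(- \frac{10}{3} + \frac{1}{3} \cdot 7\right)}{3} = \frac{4 \left(- \frac{10}{3} + \frac{7}{3}\right)}{3} = \frac{4}{3} \left(-1\right) = - \frac{4}{3}$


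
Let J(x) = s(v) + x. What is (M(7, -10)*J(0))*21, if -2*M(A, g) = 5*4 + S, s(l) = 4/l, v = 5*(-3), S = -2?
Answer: 252/5 ≈ 50.400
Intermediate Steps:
v = -15
M(A, g) = -9 (M(A, g) = -(5*4 - 2)/2 = -(20 - 2)/2 = -½*18 = -9)
J(x) = -4/15 + x (J(x) = 4/(-15) + x = 4*(-1/15) + x = -4/15 + x)
(M(7, -10)*J(0))*21 = -9*(-4/15 + 0)*21 = -9*(-4/15)*21 = (12/5)*21 = 252/5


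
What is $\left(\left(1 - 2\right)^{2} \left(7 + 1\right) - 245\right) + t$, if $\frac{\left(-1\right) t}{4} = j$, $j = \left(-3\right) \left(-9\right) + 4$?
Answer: $-361$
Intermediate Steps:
$j = 31$ ($j = 27 + 4 = 31$)
$t = -124$ ($t = \left(-4\right) 31 = -124$)
$\left(\left(1 - 2\right)^{2} \left(7 + 1\right) - 245\right) + t = \left(\left(1 - 2\right)^{2} \left(7 + 1\right) - 245\right) - 124 = \left(\left(-1\right)^{2} \cdot 8 - 245\right) - 124 = \left(1 \cdot 8 - 245\right) - 124 = \left(8 - 245\right) - 124 = -237 - 124 = -361$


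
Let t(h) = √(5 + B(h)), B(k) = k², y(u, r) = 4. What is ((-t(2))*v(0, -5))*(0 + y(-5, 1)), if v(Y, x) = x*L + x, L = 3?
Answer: 240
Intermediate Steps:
t(h) = √(5 + h²)
v(Y, x) = 4*x (v(Y, x) = x*3 + x = 3*x + x = 4*x)
((-t(2))*v(0, -5))*(0 + y(-5, 1)) = ((-√(5 + 2²))*(4*(-5)))*(0 + 4) = (-√(5 + 4)*(-20))*4 = (-√9*(-20))*4 = (-1*3*(-20))*4 = -3*(-20)*4 = 60*4 = 240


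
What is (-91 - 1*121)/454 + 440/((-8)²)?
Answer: 11637/1816 ≈ 6.4080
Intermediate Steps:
(-91 - 1*121)/454 + 440/((-8)²) = (-91 - 121)*(1/454) + 440/64 = -212*1/454 + 440*(1/64) = -106/227 + 55/8 = 11637/1816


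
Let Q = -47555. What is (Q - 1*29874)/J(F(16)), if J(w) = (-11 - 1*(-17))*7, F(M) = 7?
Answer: -77429/42 ≈ -1843.5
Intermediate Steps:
J(w) = 42 (J(w) = (-11 + 17)*7 = 6*7 = 42)
(Q - 1*29874)/J(F(16)) = (-47555 - 1*29874)/42 = (-47555 - 29874)*(1/42) = -77429*1/42 = -77429/42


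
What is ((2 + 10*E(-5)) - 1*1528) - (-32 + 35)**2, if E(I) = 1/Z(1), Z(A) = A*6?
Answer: -4600/3 ≈ -1533.3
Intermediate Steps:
Z(A) = 6*A
E(I) = 1/6 (E(I) = 1/(6*1) = 1/6)
((2 + 10*E(-5)) - 1*1528) - (-32 + 35)**2 = ((2 + 10*(1/6)) - 1*1528) - (-32 + 35)**2 = ((2 + 5/3) - 1528) - 1*3**2 = (11/3 - 1528) - 1*9 = -4573/3 - 9 = -4600/3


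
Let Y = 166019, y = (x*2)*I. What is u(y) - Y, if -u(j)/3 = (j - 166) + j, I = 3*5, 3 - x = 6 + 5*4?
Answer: -161381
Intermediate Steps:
x = -23 (x = 3 - (6 + 5*4) = 3 - (6 + 20) = 3 - 1*26 = 3 - 26 = -23)
I = 15
y = -690 (y = -23*2*15 = -46*15 = -690)
u(j) = 498 - 6*j (u(j) = -3*((j - 166) + j) = -3*((-166 + j) + j) = -3*(-166 + 2*j) = 498 - 6*j)
u(y) - Y = (498 - 6*(-690)) - 1*166019 = (498 + 4140) - 166019 = 4638 - 166019 = -161381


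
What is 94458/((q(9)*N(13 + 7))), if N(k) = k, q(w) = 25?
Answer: 47229/250 ≈ 188.92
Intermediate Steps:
94458/((q(9)*N(13 + 7))) = 94458/((25*(13 + 7))) = 94458/((25*20)) = 94458/500 = 94458*(1/500) = 47229/250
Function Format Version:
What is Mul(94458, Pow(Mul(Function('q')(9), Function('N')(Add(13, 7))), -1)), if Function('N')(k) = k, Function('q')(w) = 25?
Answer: Rational(47229, 250) ≈ 188.92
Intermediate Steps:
Mul(94458, Pow(Mul(Function('q')(9), Function('N')(Add(13, 7))), -1)) = Mul(94458, Pow(Mul(25, Add(13, 7)), -1)) = Mul(94458, Pow(Mul(25, 20), -1)) = Mul(94458, Pow(500, -1)) = Mul(94458, Rational(1, 500)) = Rational(47229, 250)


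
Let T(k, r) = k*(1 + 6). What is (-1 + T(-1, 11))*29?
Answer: -232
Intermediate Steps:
T(k, r) = 7*k (T(k, r) = k*7 = 7*k)
(-1 + T(-1, 11))*29 = (-1 + 7*(-1))*29 = (-1 - 7)*29 = -8*29 = -232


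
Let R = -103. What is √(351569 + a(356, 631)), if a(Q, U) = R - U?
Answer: √350835 ≈ 592.31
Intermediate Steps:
a(Q, U) = -103 - U
√(351569 + a(356, 631)) = √(351569 + (-103 - 1*631)) = √(351569 + (-103 - 631)) = √(351569 - 734) = √350835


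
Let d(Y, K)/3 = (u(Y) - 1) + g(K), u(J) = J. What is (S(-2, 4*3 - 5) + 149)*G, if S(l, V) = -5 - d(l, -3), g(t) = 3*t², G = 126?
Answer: 9072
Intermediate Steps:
d(Y, K) = -3 + 3*Y + 9*K² (d(Y, K) = 3*((Y - 1) + 3*K²) = 3*((-1 + Y) + 3*K²) = 3*(-1 + Y + 3*K²) = -3 + 3*Y + 9*K²)
S(l, V) = -83 - 3*l (S(l, V) = -5 - (-3 + 3*l + 9*(-3)²) = -5 - (-3 + 3*l + 9*9) = -5 - (-3 + 3*l + 81) = -5 - (78 + 3*l) = -5 + (-78 - 3*l) = -83 - 3*l)
(S(-2, 4*3 - 5) + 149)*G = ((-83 - 3*(-2)) + 149)*126 = ((-83 + 6) + 149)*126 = (-77 + 149)*126 = 72*126 = 9072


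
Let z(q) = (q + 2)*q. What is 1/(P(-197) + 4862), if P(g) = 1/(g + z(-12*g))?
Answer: 5593027/27193297275 ≈ 0.00020568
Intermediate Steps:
z(q) = q*(2 + q) (z(q) = (2 + q)*q = q*(2 + q))
P(g) = 1/(g - 12*g*(2 - 12*g)) (P(g) = 1/(g + (-12*g)*(2 - 12*g)) = 1/(g - 12*g*(2 - 12*g)))
1/(P(-197) + 4862) = 1/(1/((-197)*(-23 + 144*(-197))) + 4862) = 1/(-1/(197*(-23 - 28368)) + 4862) = 1/(-1/197/(-28391) + 4862) = 1/(-1/197*(-1/28391) + 4862) = 1/(1/5593027 + 4862) = 1/(27193297275/5593027) = 5593027/27193297275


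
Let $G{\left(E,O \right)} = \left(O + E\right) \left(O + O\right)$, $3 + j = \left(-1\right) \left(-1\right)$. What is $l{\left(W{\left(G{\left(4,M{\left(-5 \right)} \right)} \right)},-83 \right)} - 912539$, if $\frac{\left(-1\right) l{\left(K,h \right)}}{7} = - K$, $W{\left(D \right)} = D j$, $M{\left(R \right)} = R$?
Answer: $-912679$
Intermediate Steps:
$j = -2$ ($j = -3 - -1 = -3 + 1 = -2$)
$G{\left(E,O \right)} = 2 O \left(E + O\right)$ ($G{\left(E,O \right)} = \left(E + O\right) 2 O = 2 O \left(E + O\right)$)
$W{\left(D \right)} = - 2 D$ ($W{\left(D \right)} = D \left(-2\right) = - 2 D$)
$l{\left(K,h \right)} = 7 K$ ($l{\left(K,h \right)} = - 7 \left(- K\right) = 7 K$)
$l{\left(W{\left(G{\left(4,M{\left(-5 \right)} \right)} \right)},-83 \right)} - 912539 = 7 \left(- 2 \cdot 2 \left(-5\right) \left(4 - 5\right)\right) - 912539 = 7 \left(- 2 \cdot 2 \left(-5\right) \left(-1\right)\right) - 912539 = 7 \left(\left(-2\right) 10\right) - 912539 = 7 \left(-20\right) - 912539 = -140 - 912539 = -912679$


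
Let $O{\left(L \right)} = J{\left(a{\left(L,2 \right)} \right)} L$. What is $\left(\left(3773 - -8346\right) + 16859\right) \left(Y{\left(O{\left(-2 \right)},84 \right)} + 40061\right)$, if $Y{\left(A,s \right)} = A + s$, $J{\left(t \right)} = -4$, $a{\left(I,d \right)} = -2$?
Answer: $1163553634$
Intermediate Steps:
$O{\left(L \right)} = - 4 L$
$\left(\left(3773 - -8346\right) + 16859\right) \left(Y{\left(O{\left(-2 \right)},84 \right)} + 40061\right) = \left(\left(3773 - -8346\right) + 16859\right) \left(\left(\left(-4\right) \left(-2\right) + 84\right) + 40061\right) = \left(\left(3773 + 8346\right) + 16859\right) \left(\left(8 + 84\right) + 40061\right) = \left(12119 + 16859\right) \left(92 + 40061\right) = 28978 \cdot 40153 = 1163553634$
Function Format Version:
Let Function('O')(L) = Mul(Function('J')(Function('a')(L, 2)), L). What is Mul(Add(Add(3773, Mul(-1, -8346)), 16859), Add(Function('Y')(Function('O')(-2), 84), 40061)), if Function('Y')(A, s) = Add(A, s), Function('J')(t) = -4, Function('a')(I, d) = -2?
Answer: 1163553634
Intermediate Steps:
Function('O')(L) = Mul(-4, L)
Mul(Add(Add(3773, Mul(-1, -8346)), 16859), Add(Function('Y')(Function('O')(-2), 84), 40061)) = Mul(Add(Add(3773, Mul(-1, -8346)), 16859), Add(Add(Mul(-4, -2), 84), 40061)) = Mul(Add(Add(3773, 8346), 16859), Add(Add(8, 84), 40061)) = Mul(Add(12119, 16859), Add(92, 40061)) = Mul(28978, 40153) = 1163553634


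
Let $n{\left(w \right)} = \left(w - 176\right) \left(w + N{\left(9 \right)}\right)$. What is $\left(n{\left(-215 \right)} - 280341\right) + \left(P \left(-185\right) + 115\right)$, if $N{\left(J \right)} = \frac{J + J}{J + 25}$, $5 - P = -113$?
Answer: $-218198$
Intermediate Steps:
$P = 118$ ($P = 5 - -113 = 5 + 113 = 118$)
$N{\left(J \right)} = \frac{2 J}{25 + J}$
$n{\left(w \right)} = \left(-176 + w\right) \left(\frac{9}{17} + w\right)$ ($n{\left(w \right)} = \left(w - 176\right) \left(w + 2 \cdot 9 \frac{1}{25 + 9}\right) = \left(-176 + w\right) \left(w + 2 \cdot 9 \cdot \frac{1}{34}\right) = \left(-176 + w\right) \left(w + \frac{9}{17}\right) = \left(-176 + w\right) \left(\frac{9}{17} + w\right)$)
$\left(n{\left(-215 \right)} - 280341\right) + \left(P \left(-185\right) + 115\right) = \left(\left(- \frac{1584}{17} + \left(-215\right)^{2} - - \frac{641345}{17}\right) - 280341\right) + \left(118 \left(-185\right) + 115\right) = \left(\left(- \frac{1584}{17} + 46225 + \frac{641345}{17}\right) - 280341\right) + \left(-21830 + 115\right) = \left(83858 - 280341\right) - 21715 = -196483 - 21715 = -218198$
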